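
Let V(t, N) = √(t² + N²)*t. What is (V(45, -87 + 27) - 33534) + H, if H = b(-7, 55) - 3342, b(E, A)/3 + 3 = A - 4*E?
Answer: -33261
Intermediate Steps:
b(E, A) = -9 - 12*E + 3*A (b(E, A) = -9 + 3*(A - 4*E) = -9 + (-12*E + 3*A) = -9 - 12*E + 3*A)
V(t, N) = t*√(N² + t²) (V(t, N) = √(N² + t²)*t = t*√(N² + t²))
H = -3102 (H = (-9 - 12*(-7) + 3*55) - 3342 = (-9 + 84 + 165) - 3342 = 240 - 3342 = -3102)
(V(45, -87 + 27) - 33534) + H = (45*√((-87 + 27)² + 45²) - 33534) - 3102 = (45*√((-60)² + 2025) - 33534) - 3102 = (45*√(3600 + 2025) - 33534) - 3102 = (45*√5625 - 33534) - 3102 = (45*75 - 33534) - 3102 = (3375 - 33534) - 3102 = -30159 - 3102 = -33261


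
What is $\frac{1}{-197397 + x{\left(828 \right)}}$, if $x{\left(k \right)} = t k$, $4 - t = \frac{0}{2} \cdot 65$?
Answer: $- \frac{1}{194085} \approx -5.1524 \cdot 10^{-6}$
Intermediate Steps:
$t = 4$ ($t = 4 - \frac{0}{2} \cdot 65 = 4 - 0 \cdot \frac{1}{2} \cdot 65 = 4 - 0 \cdot 65 = 4 - 0 = 4 + 0 = 4$)
$x{\left(k \right)} = 4 k$
$\frac{1}{-197397 + x{\left(828 \right)}} = \frac{1}{-197397 + 4 \cdot 828} = \frac{1}{-197397 + 3312} = \frac{1}{-194085} = - \frac{1}{194085}$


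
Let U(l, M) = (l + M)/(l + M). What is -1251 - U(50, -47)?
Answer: -1252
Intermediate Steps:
U(l, M) = 1 (U(l, M) = (M + l)/(M + l) = 1)
-1251 - U(50, -47) = -1251 - 1*1 = -1251 - 1 = -1252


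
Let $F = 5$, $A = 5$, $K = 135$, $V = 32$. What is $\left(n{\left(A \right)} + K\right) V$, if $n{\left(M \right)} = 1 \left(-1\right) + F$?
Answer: $4448$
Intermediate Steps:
$n{\left(M \right)} = 4$ ($n{\left(M \right)} = 1 \left(-1\right) + 5 = -1 + 5 = 4$)
$\left(n{\left(A \right)} + K\right) V = \left(4 + 135\right) 32 = 139 \cdot 32 = 4448$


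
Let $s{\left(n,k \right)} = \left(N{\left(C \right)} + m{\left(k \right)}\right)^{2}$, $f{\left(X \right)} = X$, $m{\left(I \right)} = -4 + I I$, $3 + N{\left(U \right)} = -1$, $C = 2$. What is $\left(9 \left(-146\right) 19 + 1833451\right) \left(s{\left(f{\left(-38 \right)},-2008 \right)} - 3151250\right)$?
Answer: $29401395038213292710$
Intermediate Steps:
$N{\left(U \right)} = -4$ ($N{\left(U \right)} = -3 - 1 = -4$)
$m{\left(I \right)} = -4 + I^{2}$
$s{\left(n,k \right)} = \left(-8 + k^{2}\right)^{2}$ ($s{\left(n,k \right)} = \left(-4 + \left(-4 + k^{2}\right)\right)^{2} = \left(-8 + k^{2}\right)^{2}$)
$\left(9 \left(-146\right) 19 + 1833451\right) \left(s{\left(f{\left(-38 \right)},-2008 \right)} - 3151250\right) = \left(9 \left(-146\right) 19 + 1833451\right) \left(\left(-8 + \left(-2008\right)^{2}\right)^{2} - 3151250\right) = \left(\left(-1314\right) 19 + 1833451\right) \left(\left(-8 + 4032064\right)^{2} - 3151250\right) = \left(-24966 + 1833451\right) \left(4032056^{2} - 3151250\right) = 1808485 \left(16257475587136 - 3151250\right) = 1808485 \cdot 16257472435886 = 29401395038213292710$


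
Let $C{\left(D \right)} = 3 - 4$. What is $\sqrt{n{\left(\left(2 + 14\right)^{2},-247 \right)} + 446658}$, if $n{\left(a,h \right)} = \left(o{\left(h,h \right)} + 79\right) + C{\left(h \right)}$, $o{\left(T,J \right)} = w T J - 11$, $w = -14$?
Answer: $i \sqrt{407401} \approx 638.28 i$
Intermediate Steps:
$C{\left(D \right)} = -1$
$o{\left(T,J \right)} = -11 - 14 J T$ ($o{\left(T,J \right)} = - 14 T J - 11 = - 14 J T - 11 = -11 - 14 J T$)
$n{\left(a,h \right)} = 67 - 14 h^{2}$ ($n{\left(a,h \right)} = \left(\left(-11 - 14 h h\right) + 79\right) - 1 = \left(\left(-11 - 14 h^{2}\right) + 79\right) - 1 = \left(68 - 14 h^{2}\right) - 1 = 67 - 14 h^{2}$)
$\sqrt{n{\left(\left(2 + 14\right)^{2},-247 \right)} + 446658} = \sqrt{\left(67 - 14 \left(-247\right)^{2}\right) + 446658} = \sqrt{\left(67 - 854126\right) + 446658} = \sqrt{-854059 + 446658} = \sqrt{-407401} = i \sqrt{407401}$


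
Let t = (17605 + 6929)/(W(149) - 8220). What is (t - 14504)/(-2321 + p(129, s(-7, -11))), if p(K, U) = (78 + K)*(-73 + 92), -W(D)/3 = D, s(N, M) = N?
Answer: -6985039/776178 ≈ -8.9993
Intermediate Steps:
W(D) = -3*D
p(K, U) = 1482 + 19*K (p(K, U) = (78 + K)*19 = 1482 + 19*K)
t = -2726/963 (t = (17605 + 6929)/(-3*149 - 8220) = 24534/(-447 - 8220) = 24534/(-8667) = 24534*(-1/8667) = -2726/963 ≈ -2.8307)
(t - 14504)/(-2321 + p(129, s(-7, -11))) = (-2726/963 - 14504)/(-2321 + (1482 + 19*129)) = -13970078/(963*(-2321 + (1482 + 2451))) = -13970078/(963*(-2321 + 3933)) = -13970078/963/1612 = -13970078/963*1/1612 = -6985039/776178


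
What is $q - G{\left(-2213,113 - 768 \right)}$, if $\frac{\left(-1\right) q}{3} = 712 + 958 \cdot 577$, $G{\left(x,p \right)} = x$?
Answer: $-1658221$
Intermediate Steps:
$q = -1660434$ ($q = - 3 \left(712 + 958 \cdot 577\right) = - 3 \left(712 + 552766\right) = \left(-3\right) 553478 = -1660434$)
$q - G{\left(-2213,113 - 768 \right)} = -1660434 - -2213 = -1660434 + 2213 = -1658221$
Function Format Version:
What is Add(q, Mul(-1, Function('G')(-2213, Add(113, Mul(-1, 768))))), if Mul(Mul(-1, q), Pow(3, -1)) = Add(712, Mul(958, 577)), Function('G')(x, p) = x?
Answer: -1658221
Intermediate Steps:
q = -1660434 (q = Mul(-3, Add(712, Mul(958, 577))) = Mul(-3, Add(712, 552766)) = Mul(-3, 553478) = -1660434)
Add(q, Mul(-1, Function('G')(-2213, Add(113, Mul(-1, 768))))) = Add(-1660434, Mul(-1, -2213)) = Add(-1660434, 2213) = -1658221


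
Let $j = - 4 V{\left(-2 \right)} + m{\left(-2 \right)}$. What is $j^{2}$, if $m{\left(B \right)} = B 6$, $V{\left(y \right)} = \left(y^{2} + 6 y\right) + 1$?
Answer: $256$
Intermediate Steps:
$V{\left(y \right)} = 1 + y^{2} + 6 y$
$m{\left(B \right)} = 6 B$
$j = 16$ ($j = - 4 \left(1 + \left(-2\right)^{2} + 6 \left(-2\right)\right) + 6 \left(-2\right) = - 4 \left(1 + 4 - 12\right) - 12 = \left(-4\right) \left(-7\right) - 12 = 28 - 12 = 16$)
$j^{2} = 16^{2} = 256$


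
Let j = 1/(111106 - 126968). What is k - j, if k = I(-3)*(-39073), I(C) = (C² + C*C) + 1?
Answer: -11775742593/15862 ≈ -7.4239e+5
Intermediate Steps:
I(C) = 1 + 2*C² (I(C) = (C² + C²) + 1 = 2*C² + 1 = 1 + 2*C²)
k = -742387 (k = (1 + 2*(-3)²)*(-39073) = (1 + 2*9)*(-39073) = (1 + 18)*(-39073) = 19*(-39073) = -742387)
j = -1/15862 (j = 1/(-15862) = -1/15862 ≈ -6.3044e-5)
k - j = -742387 - 1*(-1/15862) = -742387 + 1/15862 = -11775742593/15862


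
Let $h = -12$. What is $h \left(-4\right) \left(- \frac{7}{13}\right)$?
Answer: $- \frac{336}{13} \approx -25.846$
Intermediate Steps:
$h \left(-4\right) \left(- \frac{7}{13}\right) = \left(-12\right) \left(-4\right) \left(- \frac{7}{13}\right) = 48 \left(\left(-7\right) \frac{1}{13}\right) = 48 \left(- \frac{7}{13}\right) = - \frac{336}{13}$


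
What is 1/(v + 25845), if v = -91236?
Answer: -1/65391 ≈ -1.5293e-5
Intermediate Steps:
1/(v + 25845) = 1/(-91236 + 25845) = 1/(-65391) = -1/65391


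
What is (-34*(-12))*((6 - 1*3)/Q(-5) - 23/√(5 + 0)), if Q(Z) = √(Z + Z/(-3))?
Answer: -9384*√5/5 - 612*I*√30/5 ≈ -4196.7 - 670.41*I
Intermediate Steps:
Q(Z) = √6*√Z/3 (Q(Z) = √(Z + Z*(-⅓)) = √(Z - Z/3) = √(2*Z/3) = √6*√Z/3)
(-34*(-12))*((6 - 1*3)/Q(-5) - 23/√(5 + 0)) = (-34*(-12))*((6 - 1*3)/((√6*√(-5)/3)) - 23/√(5 + 0)) = 408*((6 - 3)/((√6*(I*√5)/3)) - 23*√5/5) = 408*(3/((I*√30/3)) - 23*√5/5) = 408*(3*(-I*√30/10) - 23*√5/5) = 408*(-3*I*√30/10 - 23*√5/5) = 408*(-23*√5/5 - 3*I*√30/10) = -9384*√5/5 - 612*I*√30/5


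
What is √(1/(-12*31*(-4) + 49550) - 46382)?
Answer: I*√714907843530/3926 ≈ 215.36*I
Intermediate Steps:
√(1/(-12*31*(-4) + 49550) - 46382) = √(1/(-372*(-4) + 49550) - 46382) = √(1/(1488 + 49550) - 46382) = √(1/51038 - 46382) = √(-2367244515/51038) = I*√714907843530/3926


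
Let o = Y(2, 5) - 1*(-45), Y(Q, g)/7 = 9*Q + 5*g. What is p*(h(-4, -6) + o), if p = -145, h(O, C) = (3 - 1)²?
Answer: -50750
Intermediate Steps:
Y(Q, g) = 35*g + 63*Q (Y(Q, g) = 7*(9*Q + 5*g) = 7*(5*g + 9*Q) = 35*g + 63*Q)
h(O, C) = 4 (h(O, C) = 2² = 4)
o = 346 (o = (35*5 + 63*2) - 1*(-45) = (175 + 126) + 45 = 301 + 45 = 346)
p*(h(-4, -6) + o) = -145*(4 + 346) = -145*350 = -50750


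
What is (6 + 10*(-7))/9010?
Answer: -32/4505 ≈ -0.0071032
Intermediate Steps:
(6 + 10*(-7))/9010 = (6 - 70)*(1/9010) = -64*1/9010 = -32/4505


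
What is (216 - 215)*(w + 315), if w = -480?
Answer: -165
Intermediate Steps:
(216 - 215)*(w + 315) = (216 - 215)*(-480 + 315) = 1*(-165) = -165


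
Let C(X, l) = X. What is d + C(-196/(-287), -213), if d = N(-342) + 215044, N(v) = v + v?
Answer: 8788788/41 ≈ 2.1436e+5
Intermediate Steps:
N(v) = 2*v
d = 214360 (d = 2*(-342) + 215044 = -684 + 215044 = 214360)
d + C(-196/(-287), -213) = 214360 - 196/(-287) = 214360 - 196*(-1/287) = 214360 + 28/41 = 8788788/41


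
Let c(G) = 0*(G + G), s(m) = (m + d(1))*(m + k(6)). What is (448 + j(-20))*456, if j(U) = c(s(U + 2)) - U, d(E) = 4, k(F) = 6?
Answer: 213408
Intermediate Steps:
s(m) = (4 + m)*(6 + m) (s(m) = (m + 4)*(m + 6) = (4 + m)*(6 + m))
c(G) = 0 (c(G) = 0*(2*G) = 0)
j(U) = -U (j(U) = 0 - U = -U)
(448 + j(-20))*456 = (448 - 1*(-20))*456 = (448 + 20)*456 = 468*456 = 213408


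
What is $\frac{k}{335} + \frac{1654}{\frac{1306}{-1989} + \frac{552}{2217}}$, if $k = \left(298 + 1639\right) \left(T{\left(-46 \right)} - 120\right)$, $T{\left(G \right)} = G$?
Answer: $- \frac{503547642013}{100358965} \approx -5017.5$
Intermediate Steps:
$k = -321542$ ($k = \left(298 + 1639\right) \left(-46 - 120\right) = 1937 \left(-46 - 120\right) = 1937 \left(-166\right) = -321542$)
$\frac{k}{335} + \frac{1654}{\frac{1306}{-1989} + \frac{552}{2217}} = - \frac{321542}{335} + \frac{1654}{\frac{1306}{-1989} + \frac{552}{2217}} = \left(-321542\right) \frac{1}{335} + \frac{1654}{1306 \left(- \frac{1}{1989}\right) + 552 \cdot \frac{1}{2217}} = - \frac{321542}{335} + \frac{1654}{- \frac{1306}{1989} + \frac{184}{739}} = - \frac{321542}{335} + \frac{1654}{- \frac{599158}{1469871}} = - \frac{321542}{335} + 1654 \left(- \frac{1469871}{599158}\right) = - \frac{321542}{335} - \frac{1215583317}{299579} = - \frac{503547642013}{100358965}$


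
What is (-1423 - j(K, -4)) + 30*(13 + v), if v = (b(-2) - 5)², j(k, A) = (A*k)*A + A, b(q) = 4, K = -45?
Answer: -279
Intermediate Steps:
j(k, A) = A + k*A² (j(k, A) = k*A² + A = A + k*A²)
v = 1 (v = (4 - 5)² = (-1)² = 1)
(-1423 - j(K, -4)) + 30*(13 + v) = (-1423 - (-4)*(1 - 4*(-45))) + 30*(13 + 1) = (-1423 - (-4)*(1 + 180)) + 30*14 = (-1423 - (-4)*181) + 420 = (-1423 - 1*(-724)) + 420 = (-1423 + 724) + 420 = -699 + 420 = -279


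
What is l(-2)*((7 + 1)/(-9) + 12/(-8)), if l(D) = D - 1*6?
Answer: 172/9 ≈ 19.111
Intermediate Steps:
l(D) = -6 + D (l(D) = D - 6 = -6 + D)
l(-2)*((7 + 1)/(-9) + 12/(-8)) = (-6 - 2)*((7 + 1)/(-9) + 12/(-8)) = -8*(8*(-⅑) + 12*(-⅛)) = -8*(-8/9 - 3/2) = -8*(-43/18) = 172/9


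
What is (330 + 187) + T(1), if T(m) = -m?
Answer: 516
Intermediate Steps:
(330 + 187) + T(1) = (330 + 187) - 1*1 = 517 - 1 = 516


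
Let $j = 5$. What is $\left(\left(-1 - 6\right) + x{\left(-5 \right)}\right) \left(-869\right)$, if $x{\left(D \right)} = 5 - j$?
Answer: $6083$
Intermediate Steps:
$x{\left(D \right)} = 0$ ($x{\left(D \right)} = 5 - 5 = 0$)
$\left(\left(-1 - 6\right) + x{\left(-5 \right)}\right) \left(-869\right) = \left(\left(-1 - 6\right) + 0\right) \left(-869\right) = \left(-7 + 0\right) \left(-869\right) = \left(-7\right) \left(-869\right) = 6083$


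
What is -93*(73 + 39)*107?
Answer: -1114512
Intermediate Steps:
-93*(73 + 39)*107 = -10416*107 = -93*11984 = -1114512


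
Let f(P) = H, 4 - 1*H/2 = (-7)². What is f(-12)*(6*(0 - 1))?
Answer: 540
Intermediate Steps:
H = -90 (H = 8 - 2*(-7)² = 8 - 2*49 = 8 - 98 = -90)
f(P) = -90
f(-12)*(6*(0 - 1)) = -540*(0 - 1) = -540*(-1) = -90*(-6) = 540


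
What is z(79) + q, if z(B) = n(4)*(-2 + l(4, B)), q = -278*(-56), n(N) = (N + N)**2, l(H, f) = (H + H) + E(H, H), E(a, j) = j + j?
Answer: 16464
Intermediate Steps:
E(a, j) = 2*j
l(H, f) = 4*H (l(H, f) = (H + H) + 2*H = 2*H + 2*H = 4*H)
n(N) = 4*N**2 (n(N) = (2*N)**2 = 4*N**2)
q = 15568
z(B) = 896 (z(B) = (4*4**2)*(-2 + 4*4) = (4*16)*(-2 + 16) = 64*14 = 896)
z(79) + q = 896 + 15568 = 16464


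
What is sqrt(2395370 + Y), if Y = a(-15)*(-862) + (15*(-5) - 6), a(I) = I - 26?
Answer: sqrt(2430631) ≈ 1559.0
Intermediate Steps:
a(I) = -26 + I
Y = 35261 (Y = (-26 - 15)*(-862) + (15*(-5) - 6) = -41*(-862) + (-75 - 6) = 35342 - 81 = 35261)
sqrt(2395370 + Y) = sqrt(2395370 + 35261) = sqrt(2430631)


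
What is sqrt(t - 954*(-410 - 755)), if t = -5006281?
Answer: I*sqrt(3894871) ≈ 1973.5*I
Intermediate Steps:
sqrt(t - 954*(-410 - 755)) = sqrt(-5006281 - 954*(-410 - 755)) = sqrt(-5006281 - 954*(-1165)) = sqrt(-5006281 + 1111410) = sqrt(-3894871) = I*sqrt(3894871)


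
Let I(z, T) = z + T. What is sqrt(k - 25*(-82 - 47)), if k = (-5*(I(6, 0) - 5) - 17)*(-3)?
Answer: sqrt(3291) ≈ 57.367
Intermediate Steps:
I(z, T) = T + z
k = 66 (k = (-5*((0 + 6) - 5) - 17)*(-3) = (-5*(6 - 5) - 17)*(-3) = (-5*1 - 17)*(-3) = (-5 - 17)*(-3) = -22*(-3) = 66)
sqrt(k - 25*(-82 - 47)) = sqrt(66 - 25*(-82 - 47)) = sqrt(66 - 25*(-129)) = sqrt(66 + 3225) = sqrt(3291)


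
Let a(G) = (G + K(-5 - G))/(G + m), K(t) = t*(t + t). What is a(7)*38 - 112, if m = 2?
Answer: 10202/9 ≈ 1133.6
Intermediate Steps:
K(t) = 2*t² (K(t) = t*(2*t) = 2*t²)
a(G) = (G + 2*(-5 - G)²)/(2 + G) (a(G) = (G + 2*(-5 - G)²)/(G + 2) = (G + 2*(-5 - G)²)/(2 + G))
a(7)*38 - 112 = ((7 + 2*(5 + 7)²)/(2 + 7))*38 - 112 = ((7 + 2*12²)/9)*38 - 112 = ((7 + 2*144)/9)*38 - 112 = ((7 + 288)/9)*38 - 112 = ((⅑)*295)*38 - 112 = (295/9)*38 - 112 = 11210/9 - 112 = 10202/9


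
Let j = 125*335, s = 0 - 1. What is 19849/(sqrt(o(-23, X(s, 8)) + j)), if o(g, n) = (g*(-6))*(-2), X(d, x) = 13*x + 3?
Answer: 19849*sqrt(41599)/41599 ≈ 97.319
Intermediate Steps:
s = -1
j = 41875
X(d, x) = 3 + 13*x
o(g, n) = 12*g (o(g, n) = -6*g*(-2) = 12*g)
19849/(sqrt(o(-23, X(s, 8)) + j)) = 19849/(sqrt(12*(-23) + 41875)) = 19849/(sqrt(-276 + 41875)) = 19849/(sqrt(41599)) = 19849*(sqrt(41599)/41599) = 19849*sqrt(41599)/41599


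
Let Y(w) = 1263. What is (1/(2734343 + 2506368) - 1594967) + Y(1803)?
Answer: -8352142083543/5240711 ≈ -1.5937e+6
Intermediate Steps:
(1/(2734343 + 2506368) - 1594967) + Y(1803) = (1/(2734343 + 2506368) - 1594967) + 1263 = (1/5240711 - 1594967) + 1263 = -8358761101536/5240711 + 1263 = -8352142083543/5240711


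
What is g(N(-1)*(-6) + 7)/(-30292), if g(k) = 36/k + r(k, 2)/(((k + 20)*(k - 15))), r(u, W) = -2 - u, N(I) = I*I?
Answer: -3529/2968616 ≈ -0.0011888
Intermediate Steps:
N(I) = I²
g(k) = 36/k + (-2 - k)/((-15 + k)*(20 + k)) (g(k) = 36/k + (-2 - k)/(((k + 20)*(k - 15))) = 36/k + (-2 - k)/(((20 + k)*(-15 + k))) = 36/k + (-2 - k)/(((-15 + k)*(20 + k))) = 36/k + (-2 - k)*(1/((-15 + k)*(20 + k))) = 36/k + (-2 - k)/((-15 + k)*(20 + k)))
g(N(-1)*(-6) + 7)/(-30292) = ((-10800 + 35*((-1)²*(-6) + 7)² + 178*((-1)²*(-6) + 7))/(((-1)²*(-6) + 7)*(-300 + ((-1)²*(-6) + 7)² + 5*((-1)²*(-6) + 7))))/(-30292) = ((-10800 + 35*(1*(-6) + 7)² + 178*(1*(-6) + 7))/((1*(-6) + 7)*(-300 + (1*(-6) + 7)² + 5*(1*(-6) + 7))))*(-1/30292) = ((-10800 + 35*(-6 + 7)² + 178*(-6 + 7))/((-6 + 7)*(-300 + (-6 + 7)² + 5*(-6 + 7))))*(-1/30292) = ((-10800 + 35*1² + 178*1)/(1*(-300 + 1² + 5*1)))*(-1/30292) = (1*(-10800 + 35*1 + 178)/(-300 + 1 + 5))*(-1/30292) = (1*(-10800 + 35 + 178)/(-294))*(-1/30292) = (1*(-1/294)*(-10587))*(-1/30292) = (3529/98)*(-1/30292) = -3529/2968616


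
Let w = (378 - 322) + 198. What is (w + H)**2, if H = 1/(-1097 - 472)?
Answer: 158822175625/2461761 ≈ 64516.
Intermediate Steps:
w = 254 (w = 56 + 198 = 254)
H = -1/1569 (H = 1/(-1569) = -1/1569 ≈ -0.00063735)
(w + H)**2 = (254 - 1/1569)**2 = (398525/1569)**2 = 158822175625/2461761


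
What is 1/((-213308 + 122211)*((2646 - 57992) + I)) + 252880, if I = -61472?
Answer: 2691090632216481/10641769346 ≈ 2.5288e+5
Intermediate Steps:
1/((-213308 + 122211)*((2646 - 57992) + I)) + 252880 = 1/((-213308 + 122211)*((2646 - 57992) - 61472)) + 252880 = 1/(-91097*(-55346 - 61472)) + 252880 = 1/(-91097*(-116818)) + 252880 = 1/10641769346 + 252880 = 2691090632216481/10641769346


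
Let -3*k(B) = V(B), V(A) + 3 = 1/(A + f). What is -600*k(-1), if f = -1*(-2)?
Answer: -400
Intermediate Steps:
f = 2
V(A) = -3 + 1/(2 + A) (V(A) = -3 + 1/(A + 2) = -3 + 1/(2 + A))
k(B) = -(-5 - 3*B)/(3*(2 + B))
-600*k(-1) = -600*(5/3 - 1)/(2 - 1) = -600*2/(1*3) = -600*2/3 = -600*⅔ = -400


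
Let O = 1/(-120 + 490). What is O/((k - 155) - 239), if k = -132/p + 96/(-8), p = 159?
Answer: -53/7977940 ≈ -6.6433e-6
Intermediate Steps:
O = 1/370 ≈ 0.0027027
k = -680/53 (k = -132/159 + 96/(-8) = -132*1/159 + 96*(-⅛) = -44/53 - 12 = -680/53 ≈ -12.830)
O/((k - 155) - 239) = 1/(370*((-680/53 - 155) - 239)) = 1/(370*(-8895/53 - 239)) = 1/(370*(-21562/53)) = (1/370)*(-53/21562) = -53/7977940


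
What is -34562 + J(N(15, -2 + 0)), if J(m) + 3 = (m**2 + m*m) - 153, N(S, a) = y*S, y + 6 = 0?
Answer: -18518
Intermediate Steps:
y = -6 (y = -6 + 0 = -6)
N(S, a) = -6*S
J(m) = -156 + 2*m**2 (J(m) = -3 + ((m**2 + m*m) - 153) = -3 + ((m**2 + m**2) - 153) = -3 + (2*m**2 - 153) = -3 + (-153 + 2*m**2) = -156 + 2*m**2)
-34562 + J(N(15, -2 + 0)) = -34562 + (-156 + 2*(-6*15)**2) = -34562 + (-156 + 2*(-90)**2) = -34562 + (-156 + 2*8100) = -34562 + (-156 + 16200) = -34562 + 16044 = -18518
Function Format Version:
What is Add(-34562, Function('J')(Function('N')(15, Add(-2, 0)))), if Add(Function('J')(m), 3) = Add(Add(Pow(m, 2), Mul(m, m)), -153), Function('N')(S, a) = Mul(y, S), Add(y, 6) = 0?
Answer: -18518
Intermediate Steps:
y = -6 (y = Add(-6, 0) = -6)
Function('N')(S, a) = Mul(-6, S)
Function('J')(m) = Add(-156, Mul(2, Pow(m, 2))) (Function('J')(m) = Add(-3, Add(Add(Pow(m, 2), Mul(m, m)), -153)) = Add(-3, Add(Add(Pow(m, 2), Pow(m, 2)), -153)) = Add(-3, Add(Mul(2, Pow(m, 2)), -153)) = Add(-3, Add(-153, Mul(2, Pow(m, 2)))) = Add(-156, Mul(2, Pow(m, 2))))
Add(-34562, Function('J')(Function('N')(15, Add(-2, 0)))) = Add(-34562, Add(-156, Mul(2, Pow(Mul(-6, 15), 2)))) = Add(-34562, Add(-156, Mul(2, Pow(-90, 2)))) = Add(-34562, Add(-156, Mul(2, 8100))) = Add(-34562, Add(-156, 16200)) = Add(-34562, 16044) = -18518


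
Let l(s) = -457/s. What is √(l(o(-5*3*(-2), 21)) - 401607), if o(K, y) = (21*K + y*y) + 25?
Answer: I*√120604313746/548 ≈ 633.72*I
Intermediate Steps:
o(K, y) = 25 + y² + 21*K (o(K, y) = (21*K + y²) + 25 = (y² + 21*K) + 25 = 25 + y² + 21*K)
√(l(o(-5*3*(-2), 21)) - 401607) = √(-457/(25 + 21² + 21*(-5*3*(-2))) - 401607) = √(-457/(25 + 441 + 21*(-15*(-2))) - 401607) = √(-457/(25 + 441 + 21*30) - 401607) = √(-457/(25 + 441 + 630) - 401607) = √(-457/1096 - 401607) = √(-440161729/1096) = I*√120604313746/548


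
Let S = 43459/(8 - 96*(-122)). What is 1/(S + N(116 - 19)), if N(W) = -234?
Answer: -11720/2699021 ≈ -0.0043423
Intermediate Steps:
S = 43459/11720 (S = 43459/(8 + 11712) = 43459/11720 ≈ 3.7081)
1/(S + N(116 - 19)) = 1/(43459/11720 - 234) = 1/(-2699021/11720) = -11720/2699021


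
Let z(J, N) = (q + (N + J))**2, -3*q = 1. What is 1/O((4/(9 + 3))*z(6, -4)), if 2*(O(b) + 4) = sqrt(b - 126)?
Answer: -432/5105 - 6*I*sqrt(10131)/5105 ≈ -0.084623 - 0.1183*I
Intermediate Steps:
q = -1/3 (q = -1/3*1 = -1/3 ≈ -0.33333)
z(J, N) = (-1/3 + J + N)**2 (z(J, N) = (-1/3 + (N + J))**2 = (-1/3 + (J + N))**2 = (-1/3 + J + N)**2)
O(b) = -4 + sqrt(-126 + b)/2 (O(b) = -4 + sqrt(b - 126)/2 = -4 + sqrt(-126 + b)/2)
1/O((4/(9 + 3))*z(6, -4)) = 1/(-4 + sqrt(-126 + (4/(9 + 3))*((-1 + 3*6 + 3*(-4))**2/9))/2) = 1/(-4 + sqrt(-126 + (4/12)*((-1 + 18 - 12)**2/9))/2) = 1/(-4 + sqrt(-126 + (4*(1/12))*((1/9)*5**2))/2) = 1/(-4 + sqrt(-126 + ((1/9)*25)/3)/2) = 1/(-4 + sqrt(-126 + (1/3)*(25/9))/2) = 1/(-4 + sqrt(-126 + 25/27)/2) = 1/(-4 + sqrt(-3377/27)/2) = 1/(-4 + (I*sqrt(10131)/9)/2) = 1/(-4 + I*sqrt(10131)/18)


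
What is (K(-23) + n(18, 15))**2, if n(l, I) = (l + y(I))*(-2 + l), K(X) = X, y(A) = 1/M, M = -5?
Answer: 1713481/25 ≈ 68539.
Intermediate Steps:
y(A) = -1/5 (y(A) = 1/(-5) = -1/5)
n(l, I) = (-2 + l)*(-1/5 + l) (n(l, I) = (l - 1/5)*(-2 + l) = (-1/5 + l)*(-2 + l) = (-2 + l)*(-1/5 + l))
(K(-23) + n(18, 15))**2 = (-23 + (2/5 + 18**2 - 11/5*18))**2 = (-23 + (2/5 + 324 - 198/5))**2 = (-23 + 1424/5)**2 = (1309/5)**2 = 1713481/25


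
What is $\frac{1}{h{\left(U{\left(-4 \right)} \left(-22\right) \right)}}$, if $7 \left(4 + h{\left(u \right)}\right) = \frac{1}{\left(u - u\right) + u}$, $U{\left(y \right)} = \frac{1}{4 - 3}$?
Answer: $- \frac{154}{617} \approx -0.24959$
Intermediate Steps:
$U{\left(y \right)} = 1$ ($U{\left(y \right)} = 1^{-1} = 1$)
$h{\left(u \right)} = -4 + \frac{1}{7 u}$ ($h{\left(u \right)} = -4 + \frac{1}{7 \left(\left(u - u\right) + u\right)} = -4 + \frac{1}{7 \left(0 + u\right)} = -4 + \frac{1}{7 u}$)
$\frac{1}{h{\left(U{\left(-4 \right)} \left(-22\right) \right)}} = \frac{1}{-4 + \frac{1}{7 \cdot 1 \left(-22\right)}} = \frac{1}{-4 + \frac{1}{7 \left(-22\right)}} = \frac{1}{-4 + \frac{1}{7} \left(- \frac{1}{22}\right)} = \frac{1}{-4 - \frac{1}{154}} = \frac{1}{- \frac{617}{154}} = - \frac{154}{617}$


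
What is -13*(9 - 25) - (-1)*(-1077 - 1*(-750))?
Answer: -119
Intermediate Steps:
-13*(9 - 25) - (-1)*(-1077 - 1*(-750)) = -13*(-16) - (-1)*(-1077 + 750) = 208 - (-1)*(-327) = 208 - 1*327 = 208 - 327 = -119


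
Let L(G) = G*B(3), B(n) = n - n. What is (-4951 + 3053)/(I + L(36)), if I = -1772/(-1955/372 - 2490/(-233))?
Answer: 446755985/76794936 ≈ 5.8175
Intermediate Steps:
B(n) = 0
L(G) = 0 (L(G) = G*0 = 0)
I = -153589872/470765 (I = -1772/(-1955*1/372 - 2490*(-1/233)) = -1772/(-1955/372 + 2490/233) = -1772/470765/86676 = -1772*86676/470765 = -153589872/470765 ≈ -326.26)
(-4951 + 3053)/(I + L(36)) = (-4951 + 3053)/(-153589872/470765 + 0) = -1898/(-153589872/470765) = -1898*(-470765/153589872) = 446755985/76794936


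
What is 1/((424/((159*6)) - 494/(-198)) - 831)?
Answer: -33/27326 ≈ -0.0012076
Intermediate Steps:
1/((424/((159*6)) - 494/(-198)) - 831) = 1/((424/954 - 494*(-1/198)) - 831) = 1/((424*(1/954) + 247/99) - 831) = 1/((4/9 + 247/99) - 831) = 1/(97/33 - 831) = 1/(-27326/33) = -33/27326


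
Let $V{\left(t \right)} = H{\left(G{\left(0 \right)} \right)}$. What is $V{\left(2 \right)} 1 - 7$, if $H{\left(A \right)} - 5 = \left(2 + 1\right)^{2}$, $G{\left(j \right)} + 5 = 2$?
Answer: $7$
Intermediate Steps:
$G{\left(j \right)} = -3$ ($G{\left(j \right)} = -5 + 2 = -3$)
$H{\left(A \right)} = 14$ ($H{\left(A \right)} = 5 + \left(2 + 1\right)^{2} = 5 + 3^{2} = 5 + 9 = 14$)
$V{\left(t \right)} = 14$
$V{\left(2 \right)} 1 - 7 = 14 \cdot 1 - 7 = 14 - 7 = 7$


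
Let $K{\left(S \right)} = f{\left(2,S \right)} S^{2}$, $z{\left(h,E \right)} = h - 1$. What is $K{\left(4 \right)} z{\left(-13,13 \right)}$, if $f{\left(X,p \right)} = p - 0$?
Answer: $-896$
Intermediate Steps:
$f{\left(X,p \right)} = p$ ($f{\left(X,p \right)} = p + 0 = p$)
$z{\left(h,E \right)} = -1 + h$
$K{\left(S \right)} = S^{3}$ ($K{\left(S \right)} = S S^{2} = S^{3}$)
$K{\left(4 \right)} z{\left(-13,13 \right)} = 4^{3} \left(-1 - 13\right) = 64 \left(-14\right) = -896$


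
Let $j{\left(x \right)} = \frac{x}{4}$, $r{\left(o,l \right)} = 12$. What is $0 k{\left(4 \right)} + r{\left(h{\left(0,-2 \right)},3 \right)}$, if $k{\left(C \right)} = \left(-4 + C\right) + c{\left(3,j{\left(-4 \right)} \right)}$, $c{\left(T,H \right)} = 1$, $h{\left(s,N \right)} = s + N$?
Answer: $12$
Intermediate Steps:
$h{\left(s,N \right)} = N + s$
$j{\left(x \right)} = \frac{x}{4}$ ($j{\left(x \right)} = x \frac{1}{4} = \frac{x}{4}$)
$k{\left(C \right)} = -3 + C$ ($k{\left(C \right)} = \left(-4 + C\right) + 1 = -3 + C$)
$0 k{\left(4 \right)} + r{\left(h{\left(0,-2 \right)},3 \right)} = 0 \left(-3 + 4\right) + 12 = 0 \cdot 1 + 12 = 0 + 12 = 12$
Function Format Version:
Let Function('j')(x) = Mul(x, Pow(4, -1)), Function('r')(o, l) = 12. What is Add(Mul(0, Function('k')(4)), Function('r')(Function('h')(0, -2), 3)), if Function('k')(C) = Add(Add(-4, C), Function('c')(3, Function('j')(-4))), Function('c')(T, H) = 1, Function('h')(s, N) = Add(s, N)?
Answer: 12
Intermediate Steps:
Function('h')(s, N) = Add(N, s)
Function('j')(x) = Mul(Rational(1, 4), x) (Function('j')(x) = Mul(x, Rational(1, 4)) = Mul(Rational(1, 4), x))
Function('k')(C) = Add(-3, C) (Function('k')(C) = Add(Add(-4, C), 1) = Add(-3, C))
Add(Mul(0, Function('k')(4)), Function('r')(Function('h')(0, -2), 3)) = Add(Mul(0, Add(-3, 4)), 12) = Add(Mul(0, 1), 12) = Add(0, 12) = 12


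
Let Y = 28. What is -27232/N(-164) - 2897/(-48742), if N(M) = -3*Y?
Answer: 331896373/1023582 ≈ 324.25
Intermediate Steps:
N(M) = -84 (N(M) = -3*28 = -84)
-27232/N(-164) - 2897/(-48742) = -27232/(-84) - 2897/(-48742) = -27232*(-1/84) - 2897*(-1/48742) = 6808/21 + 2897/48742 = 331896373/1023582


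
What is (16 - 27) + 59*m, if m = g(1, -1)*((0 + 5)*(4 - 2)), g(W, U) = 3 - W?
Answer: 1169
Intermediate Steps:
m = 20 (m = (3 - 1*1)*((0 + 5)*(4 - 2)) = (3 - 1)*(5*2) = 2*10 = 20)
(16 - 27) + 59*m = (16 - 27) + 59*20 = -11 + 1180 = 1169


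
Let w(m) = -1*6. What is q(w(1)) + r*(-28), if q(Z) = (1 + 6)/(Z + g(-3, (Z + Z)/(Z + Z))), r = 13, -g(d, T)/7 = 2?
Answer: -7287/20 ≈ -364.35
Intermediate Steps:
g(d, T) = -14 (g(d, T) = -7*2 = -14)
w(m) = -6
q(Z) = 7/(-14 + Z) (q(Z) = (1 + 6)/(Z - 14) = 7/(-14 + Z))
q(w(1)) + r*(-28) = 7/(-14 - 6) + 13*(-28) = 7/(-20) - 364 = 7*(-1/20) - 364 = -7/20 - 364 = -7287/20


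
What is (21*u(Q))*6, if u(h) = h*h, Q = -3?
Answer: 1134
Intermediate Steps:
u(h) = h²
(21*u(Q))*6 = (21*(-3)²)*6 = (21*9)*6 = 189*6 = 1134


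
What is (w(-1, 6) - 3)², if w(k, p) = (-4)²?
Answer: 169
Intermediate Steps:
w(k, p) = 16
(w(-1, 6) - 3)² = (16 - 3)² = 13² = 169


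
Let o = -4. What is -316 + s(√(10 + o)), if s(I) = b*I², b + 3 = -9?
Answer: -388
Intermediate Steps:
b = -12 (b = -3 - 9 = -12)
s(I) = -12*I²
-316 + s(√(10 + o)) = -316 - 12*(√(10 - 4))² = -316 - 12*(√6)² = -316 - 12*6 = -316 - 72 = -388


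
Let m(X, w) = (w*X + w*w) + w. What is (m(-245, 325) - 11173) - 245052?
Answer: -229900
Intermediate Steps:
m(X, w) = w + w² + X*w (m(X, w) = (X*w + w²) + w = (w² + X*w) + w = w + w² + X*w)
(m(-245, 325) - 11173) - 245052 = (325*(1 - 245 + 325) - 11173) - 245052 = (325*81 - 11173) - 245052 = (26325 - 11173) - 245052 = 15152 - 245052 = -229900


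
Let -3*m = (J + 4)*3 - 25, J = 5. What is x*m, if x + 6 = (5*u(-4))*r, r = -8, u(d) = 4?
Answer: 332/3 ≈ 110.67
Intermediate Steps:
m = -⅔ (m = -((5 + 4)*3 - 25)/3 = -(9*3 - 25)/3 = -(27 - 25)/3 = -⅓*2 = -⅔ ≈ -0.66667)
x = -166 (x = -6 + (5*4)*(-8) = -6 + 20*(-8) = -6 - 160 = -166)
x*m = -166*(-⅔) = 332/3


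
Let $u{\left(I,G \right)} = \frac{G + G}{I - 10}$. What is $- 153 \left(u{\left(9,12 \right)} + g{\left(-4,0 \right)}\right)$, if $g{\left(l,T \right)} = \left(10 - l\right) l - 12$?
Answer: $14076$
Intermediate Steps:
$g{\left(l,T \right)} = -12 + l \left(10 - l\right)$ ($g{\left(l,T \right)} = l \left(10 - l\right) - 12 = -12 + l \left(10 - l\right)$)
$u{\left(I,G \right)} = \frac{2 G}{-10 + I}$
$- 153 \left(u{\left(9,12 \right)} + g{\left(-4,0 \right)}\right) = - 153 \left(2 \cdot 12 \frac{1}{-10 + 9} - 68\right) = - 153 \left(2 \cdot 12 \frac{1}{-1} - 68\right) = - 153 \left(2 \cdot 12 \left(-1\right) - 68\right) = - 153 \left(-24 - 68\right) = \left(-153\right) \left(-92\right) = 14076$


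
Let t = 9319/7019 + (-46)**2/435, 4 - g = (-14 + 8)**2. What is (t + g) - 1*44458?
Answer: -135820853881/3053265 ≈ -44484.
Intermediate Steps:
g = -32 (g = 4 - (-14 + 8)**2 = 4 - 1*(-6)**2 = 4 - 1*36 = 4 - 36 = -32)
t = 18905969/3053265 (t = 9319*(1/7019) + 2116*(1/435) = 9319/7019 + 2116/435 = 18905969/3053265 ≈ 6.1920)
(t + g) - 1*44458 = (18905969/3053265 - 32) - 1*44458 = -78798511/3053265 - 44458 = -135820853881/3053265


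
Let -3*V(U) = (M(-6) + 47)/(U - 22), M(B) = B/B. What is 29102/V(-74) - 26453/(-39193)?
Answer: 977656367/5599 ≈ 1.7461e+5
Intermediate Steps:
M(B) = 1
V(U) = -16/(-22 + U) (V(U) = -(1 + 47)/(3*(U - 22)) = -16/(-22 + U))
29102/V(-74) - 26453/(-39193) = 29102/((-16/(-22 - 74))) - 26453/(-39193) = 29102/((-16/(-96))) - 26453*(-1/39193) = 29102/((-16*(-1/96))) + 3779/5599 = 29102/(1/6) + 3779/5599 = 29102*6 + 3779/5599 = 174612 + 3779/5599 = 977656367/5599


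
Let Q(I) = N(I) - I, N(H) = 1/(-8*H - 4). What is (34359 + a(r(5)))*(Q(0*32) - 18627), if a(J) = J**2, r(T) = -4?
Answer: -2561246875/4 ≈ -6.4031e+8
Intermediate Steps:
N(H) = 1/(-4 - 8*H)
Q(I) = -I - 1/(4 + 8*I) (Q(I) = -1/(4 + 8*I) - I = -I - 1/(4 + 8*I))
(34359 + a(r(5)))*(Q(0*32) - 18627) = (34359 + (-4)**2)*((-0*32 - 1/(4 + 8*(0*32))) - 18627) = (34359 + 16)*((-1*0 - 1/(4 + 8*0)) - 18627) = 34375*((0 - 1/(4 + 0)) - 18627) = 34375*((0 - 1/4) - 18627) = 34375*(-1/4 - 18627) = 34375*(-74509/4) = -2561246875/4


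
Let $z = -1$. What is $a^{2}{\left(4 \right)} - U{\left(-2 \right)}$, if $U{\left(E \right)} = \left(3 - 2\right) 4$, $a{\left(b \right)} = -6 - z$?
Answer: $21$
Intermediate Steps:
$a{\left(b \right)} = -5$ ($a{\left(b \right)} = -6 - -1 = -6 + 1 = -5$)
$U{\left(E \right)} = 4$ ($U{\left(E \right)} = 1 \cdot 4 = 4$)
$a^{2}{\left(4 \right)} - U{\left(-2 \right)} = \left(-5\right)^{2} - 4 = 25 - 4 = 21$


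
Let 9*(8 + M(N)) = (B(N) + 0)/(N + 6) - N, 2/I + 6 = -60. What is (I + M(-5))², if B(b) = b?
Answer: 70225/1089 ≈ 64.486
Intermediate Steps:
I = -1/33 (I = 2/(-6 - 60) = 2/(-66) = 2*(-1/66) = -1/33 ≈ -0.030303)
M(N) = -8 - N/9 + N/(9*(6 + N)) (M(N) = -8 + ((N + 0)/(N + 6) - N)/9 = -8 + (N/(6 + N) - N)/9 = -8 + (-N + N/(6 + N))/9 = -8 + (-N/9 + N/(9*(6 + N))) = -8 - N/9 + N/(9*(6 + N)))
(I + M(-5))² = (-1/33 + (-432 - 1*(-5)² - 77*(-5))/(9*(6 - 5)))² = (-1/33 + (⅑)*(-432 - 1*25 + 385)/1)² = (-1/33 + (⅑)*1*(-432 - 25 + 385))² = (-1/33 + (⅑)*1*(-72))² = (-1/33 - 8)² = (-265/33)² = 70225/1089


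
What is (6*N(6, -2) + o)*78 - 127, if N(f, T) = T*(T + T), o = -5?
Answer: 3227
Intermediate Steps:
N(f, T) = 2*T² (N(f, T) = T*(2*T) = 2*T²)
(6*N(6, -2) + o)*78 - 127 = (6*(2*(-2)²) - 5)*78 - 127 = (6*(2*4) - 5)*78 - 127 = (6*8 - 5)*78 - 127 = (48 - 5)*78 - 127 = 43*78 - 127 = 3354 - 127 = 3227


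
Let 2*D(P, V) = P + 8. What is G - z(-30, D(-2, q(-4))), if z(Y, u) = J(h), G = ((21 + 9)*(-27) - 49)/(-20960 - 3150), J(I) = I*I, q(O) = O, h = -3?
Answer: -216131/24110 ≈ -8.9644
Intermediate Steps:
D(P, V) = 4 + P/2 (D(P, V) = (P + 8)/2 = (8 + P)/2 = 4 + P/2)
J(I) = I²
G = 859/24110 (G = (30*(-27) - 49)/(-24110) = (-810 - 49)*(-1/24110) = -859*(-1/24110) = 859/24110 ≈ 0.035628)
z(Y, u) = 9 (z(Y, u) = (-3)² = 9)
G - z(-30, D(-2, q(-4))) = 859/24110 - 1*9 = 859/24110 - 9 = -216131/24110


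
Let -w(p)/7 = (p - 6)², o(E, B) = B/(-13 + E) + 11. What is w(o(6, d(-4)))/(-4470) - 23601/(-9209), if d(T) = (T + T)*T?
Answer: 246186057/96049870 ≈ 2.5631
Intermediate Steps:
d(T) = 2*T² (d(T) = (2*T)*T = 2*T²)
o(E, B) = 11 + B/(-13 + E) (o(E, B) = B/(-13 + E) + 11 = 11 + B/(-13 + E))
w(p) = -7*(-6 + p)² (w(p) = -7*(p - 6)² = -7*(-6 + p)²)
w(o(6, d(-4)))/(-4470) - 23601/(-9209) = -7*(-6 + (-143 + 2*(-4)² + 11*6)/(-13 + 6))²/(-4470) - 23601/(-9209) = -7*(-6 + (-143 + 2*16 + 66)/(-7))²*(-1/4470) - 23601*(-1/9209) = -7*(-6 - (-143 + 32 + 66)/7)²*(-1/4470) + 23601/9209 = -7*(-6 - ⅐*(-45))²*(-1/4470) + 23601/9209 = -7*(-6 + 45/7)²*(-1/4470) + 23601/9209 = -7*(3/7)²*(-1/4470) + 23601/9209 = -7*9/49*(-1/4470) + 23601/9209 = -9/7*(-1/4470) + 23601/9209 = 3/10430 + 23601/9209 = 246186057/96049870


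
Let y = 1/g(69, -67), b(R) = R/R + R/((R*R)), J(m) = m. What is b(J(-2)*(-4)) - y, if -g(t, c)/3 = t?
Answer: 1871/1656 ≈ 1.1298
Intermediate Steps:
g(t, c) = -3*t
b(R) = 1 + 1/R (b(R) = 1 + R/(R²) = 1 + R/R² = 1 + 1/R)
y = -1/207 (y = 1/(-3*69) = 1/(-207) = -1/207 ≈ -0.0048309)
b(J(-2)*(-4)) - y = (1 - 2*(-4))/((-2*(-4))) - 1*(-1/207) = (1 + 8)/8 + 1/207 = (⅛)*9 + 1/207 = 9/8 + 1/207 = 1871/1656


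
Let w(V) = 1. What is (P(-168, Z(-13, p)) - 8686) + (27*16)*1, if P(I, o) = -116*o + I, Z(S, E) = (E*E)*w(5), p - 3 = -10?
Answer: -14106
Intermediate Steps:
p = -7 (p = 3 - 10 = -7)
Z(S, E) = E² (Z(S, E) = (E*E)*1 = E²*1 = E²)
P(I, o) = I - 116*o
(P(-168, Z(-13, p)) - 8686) + (27*16)*1 = ((-168 - 116*(-7)²) - 8686) + (27*16)*1 = ((-168 - 116*49) - 8686) + 432*1 = ((-168 - 5684) - 8686) + 432 = (-5852 - 8686) + 432 = -14538 + 432 = -14106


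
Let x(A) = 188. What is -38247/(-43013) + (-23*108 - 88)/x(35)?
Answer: -25859750/2021611 ≈ -12.792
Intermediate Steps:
-38247/(-43013) + (-23*108 - 88)/x(35) = -38247/(-43013) + (-23*108 - 88)/188 = -38247*(-1/43013) + (-2484 - 88)*(1/188) = 38247/43013 - 2572*1/188 = 38247/43013 - 643/47 = -25859750/2021611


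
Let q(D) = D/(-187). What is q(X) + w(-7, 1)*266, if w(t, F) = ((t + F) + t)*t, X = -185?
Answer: 4526707/187 ≈ 24207.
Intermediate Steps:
q(D) = -D/187 (q(D) = D*(-1/187) = -D/187)
w(t, F) = t*(F + 2*t) (w(t, F) = ((F + t) + t)*t = (F + 2*t)*t = t*(F + 2*t))
q(X) + w(-7, 1)*266 = -1/187*(-185) - 7*(1 + 2*(-7))*266 = 185/187 - 7*(1 - 14)*266 = 185/187 - 7*(-13)*266 = 185/187 + 91*266 = 185/187 + 24206 = 4526707/187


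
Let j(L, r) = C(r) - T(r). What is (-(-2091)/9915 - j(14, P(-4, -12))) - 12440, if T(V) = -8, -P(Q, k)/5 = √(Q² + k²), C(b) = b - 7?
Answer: -41116808/3305 + 20*√10 ≈ -12378.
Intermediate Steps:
C(b) = -7 + b
P(Q, k) = -5*√(Q² + k²)
j(L, r) = 1 + r (j(L, r) = (-7 + r) - 1*(-8) = (-7 + r) + 8 = 1 + r)
(-(-2091)/9915 - j(14, P(-4, -12))) - 12440 = (-(-2091)/9915 - (1 - 5*√((-4)² + (-12)²))) - 12440 = (-(-2091)/9915 - (1 - 5*√(16 + 144))) - 12440 = (-1*(-697/3305) - (1 - 20*√10)) - 12440 = (697/3305 - (1 - 20*√10)) - 12440 = (697/3305 + (-1 + 20*√10)) - 12440 = (-2608/3305 + 20*√10) - 12440 = -41116808/3305 + 20*√10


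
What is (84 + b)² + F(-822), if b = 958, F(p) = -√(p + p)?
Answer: 1085764 - 2*I*√411 ≈ 1.0858e+6 - 40.546*I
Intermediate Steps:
F(p) = -√2*√p (F(p) = -√(2*p) = -√2*√p)
(84 + b)² + F(-822) = (84 + 958)² - √2*√(-822) = 1042² - √2*I*√822 = 1085764 - 2*I*√411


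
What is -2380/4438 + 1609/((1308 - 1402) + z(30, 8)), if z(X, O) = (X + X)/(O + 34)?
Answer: -3680531/205416 ≈ -17.917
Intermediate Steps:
z(X, O) = 2*X/(34 + O) (z(X, O) = (2*X)/(34 + O) = 2*X/(34 + O))
-2380/4438 + 1609/((1308 - 1402) + z(30, 8)) = -2380/4438 + 1609/((1308 - 1402) + 2*30/(34 + 8)) = -2380*1/4438 + 1609/(-94 + 2*30/42) = -170/317 + 1609/(-94 + 2*30*(1/42)) = -170/317 + 1609/(-94 + 10/7) = -170/317 + 1609/(-648/7) = -170/317 + 1609*(-7/648) = -170/317 - 11263/648 = -3680531/205416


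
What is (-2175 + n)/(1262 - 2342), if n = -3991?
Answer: 3083/540 ≈ 5.7093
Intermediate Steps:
(-2175 + n)/(1262 - 2342) = (-2175 - 3991)/(1262 - 2342) = -6166/(-1080) = -6166*(-1/1080) = 3083/540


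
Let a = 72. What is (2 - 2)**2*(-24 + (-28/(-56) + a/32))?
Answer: 0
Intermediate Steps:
(2 - 2)**2*(-24 + (-28/(-56) + a/32)) = (2 - 2)**2*(-24 + (-28/(-56) + 72/32)) = 0**2*(-24 + (-28*(-1/56) + 72*(1/32))) = 0*(-24 + (1/2 + 9/4)) = 0*(-24 + 11/4) = 0*(-85/4) = 0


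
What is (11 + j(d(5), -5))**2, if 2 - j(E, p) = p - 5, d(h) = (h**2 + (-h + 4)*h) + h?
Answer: 529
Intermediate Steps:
d(h) = h + h**2 + h*(4 - h) (d(h) = (h**2 + (4 - h)*h) + h = (h**2 + h*(4 - h)) + h = h + h**2 + h*(4 - h))
j(E, p) = 7 - p (j(E, p) = 2 - (p - 5) = 2 - (-5 + p) = 2 + (5 - p) = 7 - p)
(11 + j(d(5), -5))**2 = (11 + (7 - 1*(-5)))**2 = (11 + (7 + 5))**2 = (11 + 12)**2 = 23**2 = 529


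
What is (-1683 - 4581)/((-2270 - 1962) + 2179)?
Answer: 6264/2053 ≈ 3.0511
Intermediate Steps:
(-1683 - 4581)/((-2270 - 1962) + 2179) = -6264/(-4232 + 2179) = -6264/(-2053) = -6264*(-1/2053) = 6264/2053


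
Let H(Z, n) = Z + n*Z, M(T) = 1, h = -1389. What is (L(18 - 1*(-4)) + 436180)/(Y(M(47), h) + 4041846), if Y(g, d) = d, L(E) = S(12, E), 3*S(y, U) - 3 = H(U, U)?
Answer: 1309049/12121371 ≈ 0.10800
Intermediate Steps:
H(Z, n) = Z + Z*n
S(y, U) = 1 + U*(1 + U)/3 (S(y, U) = 1 + (U*(1 + U))/3 = 1 + U*(1 + U)/3)
L(E) = 1 + E*(1 + E)/3
(L(18 - 1*(-4)) + 436180)/(Y(M(47), h) + 4041846) = ((1 + (18 - 1*(-4))*(1 + (18 - 1*(-4)))/3) + 436180)/(-1389 + 4041846) = ((1 + (18 + 4)*(1 + (18 + 4))/3) + 436180)/4040457 = ((1 + (⅓)*22*(1 + 22)) + 436180)*(1/4040457) = ((1 + (⅓)*22*23) + 436180)*(1/4040457) = ((1 + 506/3) + 436180)*(1/4040457) = (509/3 + 436180)*(1/4040457) = (1309049/3)*(1/4040457) = 1309049/12121371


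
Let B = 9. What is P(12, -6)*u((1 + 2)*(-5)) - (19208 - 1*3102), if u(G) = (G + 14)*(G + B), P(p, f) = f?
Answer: -16142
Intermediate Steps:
u(G) = (9 + G)*(14 + G) (u(G) = (G + 14)*(G + 9) = (14 + G)*(9 + G) = (9 + G)*(14 + G))
P(12, -6)*u((1 + 2)*(-5)) - (19208 - 1*3102) = -6*(126 + ((1 + 2)*(-5))² + 23*((1 + 2)*(-5))) - (19208 - 1*3102) = -6*(126 + (3*(-5))² + 23*(3*(-5))) - (19208 - 3102) = -6*(126 + (-15)² + 23*(-15)) - 1*16106 = -6*(126 + 225 - 345) - 16106 = -6*6 - 16106 = -36 - 16106 = -16142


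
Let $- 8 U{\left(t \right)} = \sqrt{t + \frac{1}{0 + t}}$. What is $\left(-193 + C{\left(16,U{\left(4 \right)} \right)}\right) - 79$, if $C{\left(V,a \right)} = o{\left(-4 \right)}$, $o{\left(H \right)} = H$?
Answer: $-276$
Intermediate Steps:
$U{\left(t \right)} = - \frac{\sqrt{t + \frac{1}{t}}}{8}$ ($U{\left(t \right)} = - \frac{\sqrt{t + \frac{1}{0 + t}}}{8} = - \frac{\sqrt{t + \frac{1}{t}}}{8}$)
$C{\left(V,a \right)} = -4$
$\left(-193 + C{\left(16,U{\left(4 \right)} \right)}\right) - 79 = \left(-193 - 4\right) - 79 = -197 - 79 = -276$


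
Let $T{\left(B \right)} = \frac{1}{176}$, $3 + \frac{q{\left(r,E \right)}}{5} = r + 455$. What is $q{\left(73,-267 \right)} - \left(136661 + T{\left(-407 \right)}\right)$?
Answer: $- \frac{23590337}{176} \approx -1.3404 \cdot 10^{5}$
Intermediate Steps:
$q{\left(r,E \right)} = 2260 + 5 r$ ($q{\left(r,E \right)} = -15 + 5 \left(r + 455\right) = -15 + 5 \left(455 + r\right) = -15 + \left(2275 + 5 r\right) = 2260 + 5 r$)
$T{\left(B \right)} = \frac{1}{176}$
$q{\left(73,-267 \right)} - \left(136661 + T{\left(-407 \right)}\right) = \left(2260 + 5 \cdot 73\right) - \left(136661 + \frac{1}{176}\right) = \left(2260 + 365\right) - \frac{24052337}{176} = 2625 - \frac{24052337}{176} = - \frac{23590337}{176}$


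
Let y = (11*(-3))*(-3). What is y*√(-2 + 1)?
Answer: 99*I ≈ 99.0*I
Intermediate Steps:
y = 99 (y = -33*(-3) = 99)
y*√(-2 + 1) = 99*√(-2 + 1) = 99*√(-1) = 99*I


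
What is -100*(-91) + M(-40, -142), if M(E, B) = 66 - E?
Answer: 9206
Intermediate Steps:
-100*(-91) + M(-40, -142) = -100*(-91) + (66 - 1*(-40)) = 9100 + (66 + 40) = 9100 + 106 = 9206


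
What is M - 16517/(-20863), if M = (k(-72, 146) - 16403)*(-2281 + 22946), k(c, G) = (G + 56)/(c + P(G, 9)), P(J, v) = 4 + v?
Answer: -417328555573702/1230917 ≈ -3.3904e+8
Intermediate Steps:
k(c, G) = (56 + G)/(13 + c) (k(c, G) = (G + 56)/(c + (4 + 9)) = (56 + G)/(c + 13) = (56 + G)/(13 + c))
M = -20003286035/59 (M = ((56 + 146)/(13 - 72) - 16403)*(-2281 + 22946) = (202/(-59) - 16403)*20665 = (-1/59*202 - 16403)*20665 = (-202/59 - 16403)*20665 = -967979/59*20665 = -20003286035/59 ≈ -3.3904e+8)
M - 16517/(-20863) = -20003286035/59 - 16517/(-20863) = -20003286035/59 - 16517*(-1/20863) = -20003286035/59 + 16517/20863 = -417328555573702/1230917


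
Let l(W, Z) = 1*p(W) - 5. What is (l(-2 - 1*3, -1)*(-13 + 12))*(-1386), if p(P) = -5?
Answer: -13860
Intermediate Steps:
l(W, Z) = -10 (l(W, Z) = 1*(-5) - 5 = -5 - 5 = -10)
(l(-2 - 1*3, -1)*(-13 + 12))*(-1386) = -10*(-13 + 12)*(-1386) = -10*(-1)*(-1386) = 10*(-1386) = -13860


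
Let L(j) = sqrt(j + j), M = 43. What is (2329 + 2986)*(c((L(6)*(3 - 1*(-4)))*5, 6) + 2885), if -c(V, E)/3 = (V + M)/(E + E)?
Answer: 61106555/4 - 186025*sqrt(3)/2 ≈ 1.5116e+7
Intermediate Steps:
L(j) = sqrt(2)*sqrt(j) (L(j) = sqrt(2*j) = sqrt(2)*sqrt(j))
c(V, E) = -3*(43 + V)/(2*E) (c(V, E) = -3*(V + 43)/(E + E) = -3*(43 + V)/(2*E))
(2329 + 2986)*(c((L(6)*(3 - 1*(-4)))*5, 6) + 2885) = (2329 + 2986)*((3/2)*(-43 - (sqrt(2)*sqrt(6))*(3 - 1*(-4))*5)/6 + 2885) = 5315*((3/2)*(1/6)*(-43 - (2*sqrt(3))*(3 + 4)*5) + 2885) = 5315*((3/2)*(1/6)*(-43 - (2*sqrt(3))*7*5) + 2885) = 5315*((3/2)*(1/6)*(-43 - 14*sqrt(3)*5) + 2885) = 5315*((3/2)*(1/6)*(-43 - 70*sqrt(3)) + 2885) = 5315*((-43/4 - 35*sqrt(3)/2) + 2885) = 5315*(11497/4 - 35*sqrt(3)/2) = 61106555/4 - 186025*sqrt(3)/2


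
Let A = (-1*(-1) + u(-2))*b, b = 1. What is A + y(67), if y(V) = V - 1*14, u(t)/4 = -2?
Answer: 46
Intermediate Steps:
u(t) = -8 (u(t) = 4*(-2) = -8)
y(V) = -14 + V (y(V) = V - 14 = -14 + V)
A = -7 (A = (-1*(-1) - 8)*1 = (1 - 8)*1 = -7*1 = -7)
A + y(67) = -7 + (-14 + 67) = -7 + 53 = 46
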